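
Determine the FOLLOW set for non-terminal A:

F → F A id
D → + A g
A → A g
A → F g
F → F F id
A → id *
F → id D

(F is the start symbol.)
To compute FOLLOW(A), find every occurrence of A on a right-hand side N → α A β: add FIRST(β) \ {ε}, and if β is empty or nullable also add FOLLOW(N). Iterate to a fixed point.

In F → F A id: A is followed by id, add FIRST(id) \ {ε} = { 'id' }
In D → + A g: A is followed by g, add FIRST(g) \ {ε} = { 'g' }
In A → A g: A is followed by g, add FIRST(g) \ {ε} = { 'g' }

Taking the union: FOLLOW(A) = { 'g', 'id' }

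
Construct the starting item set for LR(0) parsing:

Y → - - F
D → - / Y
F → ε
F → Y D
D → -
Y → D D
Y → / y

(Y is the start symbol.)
First, augment the grammar with Y' → Y
I₀ = CLOSURE({ [Y' → . Y] }):
  [Y' → . Y] has the dot before Y: add [Y → . - - F], [Y → . D D], [Y → . / y]
  [Y → . D D] has the dot before D: add [D → . - / Y], [D → . -]
No further items can be added.

I₀ = { [D → . - / Y], [D → . -], [Y → . - - F], [Y → . / y], [Y → . D D], [Y' → . Y] }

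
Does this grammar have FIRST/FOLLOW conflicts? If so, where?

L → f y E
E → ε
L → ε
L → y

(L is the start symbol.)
No FIRST/FOLLOW conflicts.

Nullable non-terminals: E, L.
E has a nullable alternative but only one production, so nothing to check.

L: nullable alternative(s) L → ε; FOLLOW(L) = { $ }
  L → f y E: FIRST \ {ε} = { 'f' } — disjoint from FOLLOW(L)
  L → ε: FIRST \ {ε} = { } — this is the only nullable alternative, skip
  L → y: FIRST \ {ε} = { 'y' } — disjoint from FOLLOW(L)

No FIRST/FOLLOW conflicts found.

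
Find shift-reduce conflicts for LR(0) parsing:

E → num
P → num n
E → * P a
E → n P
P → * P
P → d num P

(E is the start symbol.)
No shift-reduce conflicts

A shift-reduce conflict occurs when an LR(0) state has both:
  - a complete (reduce) item [A → α .] (dot at the end), and
  - a shift item [B → β . c γ] (dot before a terminal).

Augment with E' → E and build the canonical LR(0) collection (I0 = CLOSURE({[E' → . E]}), then GOTO on every symbol after a dot until no new states appear). It has 15 states:
  I0: { [E → . * P a], [E → . n P], [E → . num], [E' → . E] }  — shift
  I1: { [E → * . P a], [P → . * P], [P → . d num P], [P → . num n] }  — shift
  I2: { [E' → E .] }  — accept
  I3: { [E → n . P], [P → . * P], [P → . d num P], [P → . num n] }  — shift
  I4: { [E → num .] }  — reduce
  I5: { [P → * . P], [P → . * P], [P → . d num P], [P → . num n] }  — shift
  I6: { [E → n P .] }  — reduce
  I7: { [P → d . num P] }  — shift
  I8: { [P → num . n] }  — shift
  I9: { [P → num n .] }  — reduce
  I10: { [P → . * P], [P → . d num P], [P → . num n], [P → d num . P] }  — shift
  I11: { [P → d num P .] }  — reduce
  I12: { [P → * P .] }  — reduce
  I13: { [E → * P . a] }  — shift
  I14: { [E → * P a .] }  — reduce

No state contains both a complete item and a shift item.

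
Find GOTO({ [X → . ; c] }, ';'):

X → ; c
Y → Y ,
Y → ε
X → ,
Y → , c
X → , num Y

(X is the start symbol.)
GOTO(I, ';') = CLOSURE({ [A → αX.β] : [A → α.Xβ] ∈ I, X = ';' })

Items with dot before ';', with the dot advanced:
  [X → . ; c] → [X → ; . c]
Closure adds nothing (no advanced item has the dot before a non-terminal).

GOTO = { [X → ; . c] }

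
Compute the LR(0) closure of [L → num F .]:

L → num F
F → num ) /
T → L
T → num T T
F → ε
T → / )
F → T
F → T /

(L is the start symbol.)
{ [L → num F .] }

To compute CLOSURE, for each item [A → α.Bβ] where B is a non-terminal, add [B → .γ] for all productions B → γ; repeat for the newly added items until nothing changes.

Start with: [L → num F .]
The dot is at the end, so nothing is added.

CLOSURE = { [L → num F .] }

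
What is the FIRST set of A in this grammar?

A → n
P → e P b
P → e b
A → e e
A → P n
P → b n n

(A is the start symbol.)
To compute FIRST(A), examine every production with A on the left-hand side, reading each right-hand side left to right until a non-nullable symbol is reached.

FIRST sets of the other non-terminals involved (by the same procedure, iterated to a fixed point):
  FIRST(P) = { 'b', 'e' }

From A → n:
  - n is a terminal: add 'n' and stop
From A → e e:
  - e is a terminal: add 'e' and stop
From A → P n:
  - P is a non-terminal: add FIRST(P) \ {ε} = { 'b', 'e' }
    P is not nullable, so stop

Collecting: FIRST(A) = { 'b', 'e', 'n' }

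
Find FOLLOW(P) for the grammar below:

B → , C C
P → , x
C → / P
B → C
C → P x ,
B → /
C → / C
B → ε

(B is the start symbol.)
In C → / P: P is at the end, add FOLLOW(C)
In C → P x ,: P is followed by x ',', add FIRST(x ',') \ {ε} = { 'x' }

The FOLLOW sets referred to above (computed the same way, to a fixed point):
  FOLLOW(C) = { $, ',', '/' }

Taking the union: FOLLOW(P) = { $, ',', '/', 'x' }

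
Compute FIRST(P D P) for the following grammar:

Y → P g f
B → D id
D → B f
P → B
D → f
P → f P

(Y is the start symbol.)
FIRST sets of the non-terminals involved (from the grammar, by fixed-point iteration):
  FIRST(P) = { 'f' }

To compute FIRST(P D P), process the symbols left to right:
Symbol P is a non-terminal. Add FIRST(P) \ {ε} = { 'f' }
P is not nullable (ε ∉ FIRST(P)), so stop here.
FIRST(P D P) = { 'f' }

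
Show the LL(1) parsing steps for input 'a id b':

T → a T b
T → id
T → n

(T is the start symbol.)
Stack is shown with the top on the left.

Stack    Input     Action
-------------------------
T $      a id b $  output T → a T b
a T b $  a id b $  match 'a'
T b $    id b $    output T → id
id b $   id b $    match 'id'
b $      b $       match 'b'
$        $         accept

The string is accepted.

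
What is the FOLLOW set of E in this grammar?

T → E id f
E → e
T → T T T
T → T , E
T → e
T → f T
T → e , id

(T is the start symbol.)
{ $, ',', 'e', 'f', 'id' }

To compute FOLLOW(E), find every occurrence of E on a right-hand side N → α E β: add FIRST(β) \ {ε}, and if β is empty or nullable also add FOLLOW(N). Iterate to a fixed point.

In T → E id f: E is followed by id f, add FIRST(id f) \ {ε} = { 'id' }
In T → T , E: E is at the end, add FOLLOW(T)

The FOLLOW sets referred to above (computed the same way, to a fixed point):
  FOLLOW(T) = { $, ',', 'e', 'f' }

Taking the union: FOLLOW(E) = { $, ',', 'e', 'f', 'id' }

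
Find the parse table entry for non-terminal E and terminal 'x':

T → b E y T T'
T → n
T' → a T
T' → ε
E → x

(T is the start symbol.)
To find M[E, 'x'], we find productions for E where 'x' is in the predict set (PREDICT(N → α) = (FIRST(α) \ {ε}) ∪ (FOLLOW(N) if α ⇒* ε)).

E → x: PREDICT = { 'x' }
  'x' is in predict set, so this production goes in M[E, 'x']

M[E, 'x'] = E → x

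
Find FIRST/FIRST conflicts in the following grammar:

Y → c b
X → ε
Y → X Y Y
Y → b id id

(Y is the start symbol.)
Yes. Y → c b / Y → X Y Y on { 'c' }; Y → X Y Y / Y → b id id on { 'b' }

FIRST sets of the non-terminals at (or reachable through a nullable prefix from) the front of some alternative:
  FIRST(X) = { ε }
  FIRST(Y) = { 'b', 'c' }

Productions for Y:
  Y → c b: FIRST = { 'c' }
  Y → X Y Y: FIRST = { 'b', 'c' }
  Y → b id id: FIRST = { 'b' }
X has only one production, so no FIRST/FIRST conflict is possible there.

Conflict for Y: Y → c b and Y → X Y Y
  Overlap: { 'c' }
Conflict for Y: Y → X Y Y and Y → b id id
  Overlap: { 'b' }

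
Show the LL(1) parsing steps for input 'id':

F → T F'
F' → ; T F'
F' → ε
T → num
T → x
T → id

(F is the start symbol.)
Stack is shown with the top on the left.

Stack    Input  Action
----------------------
F $      id $   output F → T F'
T F' $   id $   output T → id
id F' $  id $   match 'id'
F' $     $      output F' → ε
$        $      accept

The string is accepted.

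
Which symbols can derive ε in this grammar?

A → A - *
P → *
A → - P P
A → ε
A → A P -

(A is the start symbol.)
{ 'A' }

A non-terminal is nullable if it can derive ε (the empty string): either it has an ε-production, or it has a production whose right-hand side consists entirely of nullable non-terminals.

ε-productions: A → ε
So A is immediately nullable.
No further non-terminal can be added: every production for the remaining non-terminals contains a terminal or a non-nullable non-terminal.
Nullable = { 'A' }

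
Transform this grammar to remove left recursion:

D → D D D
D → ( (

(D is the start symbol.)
D is directly left-recursive. The standard transformation for
  A → A α₁ | ... | A α_m | β₁ | ... | β_n
is
  A  → β₁ A' | ... | β_n A'
  A' → α₁ A' | ... | α_m A' | ε

D → ( ( becomes D → ( ( D'
D → D D D becomes D' → D D D'
Add D' → ε

Resulting grammar:
D → ( ( D'
D' → D D D'
D' → ε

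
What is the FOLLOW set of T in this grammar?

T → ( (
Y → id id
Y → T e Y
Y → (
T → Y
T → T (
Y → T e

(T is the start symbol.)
To compute FOLLOW(T), find every occurrence of T on a right-hand side N → α T β: add FIRST(β) \ {ε}, and if β is empty or nullable also add FOLLOW(N). Iterate to a fixed point.

T is the start symbol, so $ ∈ FOLLOW(T).
In Y → T e Y: T is followed by e Y, add FIRST(e Y) \ {ε} = { 'e' }
In T → T (: T is followed by '(', add FIRST('(') \ {ε} = { '(' }
In Y → T e: T is followed by e, add FIRST(e) \ {ε} = { 'e' }

Taking the union: FOLLOW(T) = { $, '(', 'e' }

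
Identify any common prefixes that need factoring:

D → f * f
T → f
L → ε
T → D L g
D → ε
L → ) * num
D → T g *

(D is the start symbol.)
Left-factoring is needed when two productions for the same non-terminal
share a common prefix on the right-hand side.

Productions for D:
  D → f * f
  D → ε
  D → T g *
Productions for T:
  T → f
  T → D L g
Productions for L:
  L → ε
  L → ) * num

No common prefixes found.

Answer: No, left-factoring is not needed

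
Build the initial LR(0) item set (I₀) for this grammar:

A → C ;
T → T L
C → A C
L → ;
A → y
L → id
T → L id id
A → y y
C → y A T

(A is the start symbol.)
{ [A → . C ;], [A → . y y], [A → . y], [A' → . A], [C → . A C], [C → . y A T] }

First, augment the grammar with A' → A
I₀ = CLOSURE({ [A' → . A] }):
  [A' → . A] has the dot before A: add [A → . C ;], [A → . y], [A → . y y]
  [A → . C ;] has the dot before C: add [C → . A C], [C → . y A T]
No further items can be added.

I₀ = { [A → . C ;], [A → . y y], [A → . y], [A' → . A], [C → . A C], [C → . y A T] }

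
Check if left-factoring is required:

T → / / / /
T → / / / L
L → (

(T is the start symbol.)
Yes, T has productions with common prefix '/ / /'

Left-factoring is needed when two productions for the same non-terminal
share a common prefix on the right-hand side.

Productions for T:
  T → / / / /
  T → / / / L

Found common prefix '/ / /' in productions for T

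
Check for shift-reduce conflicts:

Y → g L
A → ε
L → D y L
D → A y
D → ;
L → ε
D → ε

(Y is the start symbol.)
A shift-reduce conflict occurs when an LR(0) state has both:
  - a complete (reduce) item [A → α .] (dot at the end), and
  - a shift item [B → β . c γ] (dot before a terminal).

Augment with Y' → Y and build the canonical LR(0) collection (I0 = CLOSURE({[Y' → . Y]}), then GOTO on every symbol after a dot until no new states appear). It has 10 states:
  I0: { [Y → . g L], [Y' → . Y] }  — shift
  I1: { [Y' → Y .] }  — accept
  I2: { [A → .], [D → . ;], [D → . A y], [D → .], [L → . D y L], [L → .], [Y → g . L] }  — shift, 3 reduces
  I3: { [D → ; .] }  — reduce
  I4: { [D → A . y] }  — shift
  I5: { [L → D . y L] }  — shift
  I6: { [Y → g L .] }  — reduce
  I7: { [A → .], [D → . ;], [D → . A y], [D → .], [L → . D y L], [L → .], [L → D y . L] }  — shift, 3 reduces
  I8: { [L → D y L .] }  — reduce
  I9: { [D → A y .] }  — reduce

I2 contains reduce items [A → .], [D → .], [L → .] and shift item [D → . ;] — shift-reduce conflict.
I7 contains reduce items [A → .], [D → .], [L → .] and shift item [D → . ;] — shift-reduce conflict.

Answer: Yes — I2: [A → .] vs [D → . ;]; I7: [A → .] vs [D → . ;]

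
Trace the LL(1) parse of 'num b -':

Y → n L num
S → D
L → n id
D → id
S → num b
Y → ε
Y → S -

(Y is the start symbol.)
Stack is shown with the top on the left.

Stack      Input      Action
----------------------------
Y $        num b - $  output Y → S -
S - $      num b - $  output S → num b
num b - $  num b - $  match 'num'
b - $      b - $      match 'b'
- $        - $        match '-'
$          $          accept

The string is accepted.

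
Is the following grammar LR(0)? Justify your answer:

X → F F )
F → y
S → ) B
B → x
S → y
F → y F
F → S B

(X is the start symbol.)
Augment with X' → X and build the canonical LR(0) collection (I0 = CLOSURE({[X' → . X]}), then GOTO on every symbol after a dot until no new states appear). It has 12 states:
  I0: { [F → . S B], [F → . y F], [F → . y], [S → . ) B], [S → . y], [X → . F F )], [X' → . X] }  — shift
  I1: { [B → . x], [S → ) . B] }  — shift
  I2: { [F → . S B], [F → . y F], [F → . y], [S → . ) B], [S → . y], [X → F . F )] }  — shift
  I3: { [B → . x], [F → S . B] }  — shift
  I4: { [X' → X .] }  — accept
  I5: { [F → . S B], [F → . y F], [F → . y], [F → y . F], [F → y .], [S → . ) B], [S → . y], [S → y .] }  — shift, 2 reduces
  I6: { [F → y F .] }  — reduce
  I7: { [F → S B .] }  — reduce
  I8: { [B → x .] }  — reduce
  I9: { [X → F F . )] }  — shift
  I10: { [X → F F ) .] }  — reduce
  I11: { [S → ) B .] }  — reduce

Conflict in state I5:
  Shift-reduce conflict between [F → y .] and [F → . y]
So the grammar is NOT LR(0).

Answer: No. Shift-reduce conflict between [F → y .] and [F → . y]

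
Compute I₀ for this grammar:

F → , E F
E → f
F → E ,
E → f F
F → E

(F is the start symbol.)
First, augment the grammar with F' → F
I₀ = CLOSURE({ [F' → . F] }):
  [F' → . F] has the dot before F: add [F → . , E F], [F → . E ,], [F → . E]
  [F → . E ,] has the dot before E: add [E → . f], [E → . f F]
No further items can be added.

I₀ = { [E → . f F], [E → . f], [F → . , E F], [F → . E ,], [F → . E], [F' → . F] }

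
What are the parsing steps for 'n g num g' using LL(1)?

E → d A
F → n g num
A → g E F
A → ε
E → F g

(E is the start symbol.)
Stack is shown with the top on the left.

Stack        Input        Action
--------------------------------
E $          n g num g $  output E → F g
F g $        n g num g $  output F → n g num
n g num g $  n g num g $  match 'n'
g num g $    g num g $    match 'g'
num g $      num g $      match 'num'
g $          g $          match 'g'
$            $            accept

The string is accepted.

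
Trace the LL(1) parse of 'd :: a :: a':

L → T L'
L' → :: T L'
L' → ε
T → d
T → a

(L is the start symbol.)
LL(1) parsing maintains a stack (initially the start symbol over $) and the input. At each step: if the stack top is a terminal, match it against the current input token; if it is a non-terminal N, replace it with the RHS of M[N, lookahead] (the unique production whose predict set contains the lookahead).

Stack is shown with the top on the left.

Stack      Input          Action
--------------------------------
L $        d :: a :: a $  output L → T L'
T L' $     d :: a :: a $  output T → d
d L' $     d :: a :: a $  match 'd'
L' $       :: a :: a $    output L' → :: T L'
:: T L' $  :: a :: a $    match '::'
T L' $     a :: a $       output T → a
a L' $     a :: a $       match 'a'
L' $       :: a $         output L' → :: T L'
:: T L' $  :: a $         match '::'
T L' $     a $            output T → a
a L' $     a $            match 'a'
L' $       $              output L' → ε
$          $              accept

The string is accepted.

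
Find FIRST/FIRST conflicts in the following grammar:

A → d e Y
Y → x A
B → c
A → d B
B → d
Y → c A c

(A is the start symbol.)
A FIRST/FIRST conflict occurs when two productions N → α and N → β for the same non-terminal have FIRST(α) ∩ FIRST(β) ≠ ∅ (with ε ∈ FIRST of a nullable right-hand side, so two nullable alternatives also conflict).

Productions for A:
  A → d e Y: FIRST = { 'd' }
  A → d B: FIRST = { 'd' }
Productions for Y:
  Y → x A: FIRST = { 'x' }
  Y → c A c: FIRST = { 'c' }
Productions for B:
  B → c: FIRST = { 'c' }
  B → d: FIRST = { 'd' }

Conflict for A: A → d e Y and A → d B
  Overlap: { 'd' }

Answer: Yes. A → d e Y / A → d B on { 'd' }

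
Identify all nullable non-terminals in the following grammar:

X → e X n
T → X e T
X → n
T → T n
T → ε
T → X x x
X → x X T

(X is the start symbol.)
A non-terminal is nullable if it can derive ε (the empty string): either it has an ε-production, or it has a production whose right-hand side consists entirely of nullable non-terminals.

ε-productions: T → ε
So T is immediately nullable.
No further non-terminal can be added: every production for the remaining non-terminals contains a terminal or a non-nullable non-terminal.
Nullable = { 'T' }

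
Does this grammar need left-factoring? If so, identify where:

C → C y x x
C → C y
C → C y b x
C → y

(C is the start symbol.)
Left-factoring is needed when two productions for the same non-terminal
share a common prefix on the right-hand side.

Productions for C:
  C → C y x x
  C → C y
  C → C y b x
  C → y

Found common prefix 'C y' in productions for C

Answer: Yes, C has productions with common prefix 'C y'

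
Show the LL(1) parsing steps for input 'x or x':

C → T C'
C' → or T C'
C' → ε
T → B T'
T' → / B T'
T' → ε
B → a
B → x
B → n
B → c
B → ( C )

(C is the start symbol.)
Stack is shown with the top on the left.

Stack      Input     Action
---------------------------
C $        x or x $  output C → T C'
T C' $     x or x $  output T → B T'
B T' C' $  x or x $  output B → x
x T' C' $  x or x $  match 'x'
T' C' $    or x $    output T' → ε
C' $       or x $    output C' → or T C'
or T C' $  or x $    match 'or'
T C' $     x $       output T → B T'
B T' C' $  x $       output B → x
x T' C' $  x $       match 'x'
T' C' $    $         output T' → ε
C' $       $         output C' → ε
$          $         accept

The string is accepted.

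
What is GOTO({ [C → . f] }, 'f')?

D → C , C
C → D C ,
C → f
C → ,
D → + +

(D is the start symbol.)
{ [C → f .] }

GOTO(I, 'f') = CLOSURE({ [A → αX.β] : [A → α.Xβ] ∈ I, X = 'f' })

Items with dot before 'f', with the dot advanced:
  [C → . f] → [C → f .]
Closure adds nothing (no advanced item has the dot before a non-terminal).

GOTO = { [C → f .] }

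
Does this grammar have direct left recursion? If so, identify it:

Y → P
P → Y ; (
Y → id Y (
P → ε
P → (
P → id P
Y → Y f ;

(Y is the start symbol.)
Yes, Y is left-recursive

Y → P: starts with P
P → Y ; (: starts with Y
Y → id Y (: starts with id
P → ε: starts with ε
P → (: starts with '('
P → id P: starts with id
Y → Y f ;: LEFT RECURSIVE (starts with Y)

The grammar has direct left recursion on: Y.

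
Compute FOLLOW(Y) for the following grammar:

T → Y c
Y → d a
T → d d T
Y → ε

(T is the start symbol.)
To compute FOLLOW(Y), find every occurrence of Y on a right-hand side N → α Y β: add FIRST(β) \ {ε}, and if β is empty or nullable also add FOLLOW(N). Iterate to a fixed point.

In T → Y c: Y is followed by c, add FIRST(c) \ {ε} = { 'c' }

Taking the union: FOLLOW(Y) = { 'c' }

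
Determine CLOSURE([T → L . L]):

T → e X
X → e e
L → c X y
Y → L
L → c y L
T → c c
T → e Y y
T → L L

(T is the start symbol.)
{ [L → . c X y], [L → . c y L], [T → L . L] }

To compute CLOSURE, for each item [A → α.Bβ] where B is a non-terminal, add [B → .γ] for all productions B → γ; repeat for the newly added items until nothing changes.

Start with: [T → L . L]
  [T → L . L] has the dot before L: add [L → . c X y], [L → . c y L]
No further items can be added.

CLOSURE = { [L → . c X y], [L → . c y L], [T → L . L] }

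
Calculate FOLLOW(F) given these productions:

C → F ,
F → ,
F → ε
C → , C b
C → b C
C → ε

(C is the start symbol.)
{ ',' }

In C → F ,: F is followed by ',', add FIRST(',') \ {ε} = { ',' }

Taking the union: FOLLOW(F) = { ',' }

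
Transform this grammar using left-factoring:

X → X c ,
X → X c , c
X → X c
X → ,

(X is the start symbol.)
X → X c X'
X' → , X''
X'' → ε
X'' → c
X' → ε
X → ,

Left-factoring transforms A → αβ₁ | αβ₂ into A → αA' and A' → β₁ | β₂
(α is the longest common prefix among the alternatives). Repeat until
no nonterminal has two alternatives with a common prefix.

Round 1: X has alternatives sharing prefix 'X c'. Introduce X': X → X c X'
  Add: X' → ,
  Add: X' → , c
  Add: X' → ε

Round 2: X' has alternatives sharing prefix ','. Introduce X'': X' → , X''
  Add: X'' → ε
  Add: X'' → c

No remaining common prefixes — done.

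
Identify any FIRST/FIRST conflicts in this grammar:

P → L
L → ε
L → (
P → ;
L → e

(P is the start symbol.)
No FIRST/FIRST conflicts.

FIRST sets of the non-terminals at (or reachable through a nullable prefix from) the front of some alternative:
  FIRST(L) = { '(', 'e', ε }

Productions for P:
  P → L: FIRST = { '(', 'e', ε }
  P → ;: FIRST = { ';' }
Productions for L:
  L → ε: FIRST = { ε }
  L → (: FIRST = { '(' }
  L → e: FIRST = { 'e' }

All alternatives of each non-terminal have pairwise disjoint FIRST sets.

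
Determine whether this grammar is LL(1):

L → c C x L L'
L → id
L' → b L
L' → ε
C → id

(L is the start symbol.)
No. Predict set conflict for L': { 'b' }

A grammar is LL(1) if for each non-terminal N with multiple productions, the predict sets of those productions are pairwise disjoint, where PREDICT(N → α) = (FIRST(α) \ {ε}) ∪ (FOLLOW(N) if α ⇒* ε).

Relevant sets:
  FOLLOW(L') = { $, 'b' }

For L:
  PREDICT(L → c C x L L') = { 'c' }
  PREDICT(L → id) = { 'id' }
For L':
  PREDICT(L' → b L) = { 'b' }
  PREDICT(L' → ε) = { $, 'b' }
C has a single production, so nothing to check there.

Conflict found: Predict set conflict for L': { 'b' }
The grammar is NOT LL(1).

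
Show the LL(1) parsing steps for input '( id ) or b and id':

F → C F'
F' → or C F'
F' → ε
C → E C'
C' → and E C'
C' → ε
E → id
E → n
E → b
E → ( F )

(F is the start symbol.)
Stack is shown with the top on the left.

Stack               Input                 Action
------------------------------------------------
F $                 ( id ) or b and id $  output F → C F'
C F' $              ( id ) or b and id $  output C → E C'
E C' F' $           ( id ) or b and id $  output E → ( F )
( F ) C' F' $       ( id ) or b and id $  match '('
F ) C' F' $         id ) or b and id $    output F → C F'
C F' ) C' F' $      id ) or b and id $    output C → E C'
E C' F' ) C' F' $   id ) or b and id $    output E → id
id C' F' ) C' F' $  id ) or b and id $    match 'id'
C' F' ) C' F' $     ) or b and id $       output C' → ε
F' ) C' F' $        ) or b and id $       output F' → ε
) C' F' $           ) or b and id $       match ')'
C' F' $             or b and id $         output C' → ε
F' $                or b and id $         output F' → or C F'
or C F' $           or b and id $         match 'or'
C F' $              b and id $            output C → E C'
E C' F' $           b and id $            output E → b
b C' F' $           b and id $            match 'b'
C' F' $             and id $              output C' → and E C'
and E C' F' $       and id $              match 'and'
E C' F' $           id $                  output E → id
id C' F' $          id $                  match 'id'
C' F' $             $                     output C' → ε
F' $                $                     output F' → ε
$                   $                     accept

The string is accepted.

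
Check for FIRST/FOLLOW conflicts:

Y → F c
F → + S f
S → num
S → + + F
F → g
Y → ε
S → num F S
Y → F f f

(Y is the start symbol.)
No FIRST/FOLLOW conflicts.

A FIRST/FOLLOW conflict occurs when a non-terminal N has a nullable alternative N → β (β ⇒* ε) and another alternative N → α with FIRST(α) ∩ FOLLOW(N) ≠ ∅: on such a lookahead the parser cannot decide between expanding α and letting N vanish via β.

Nullable non-terminals: Y.
FIRST sets used below: FIRST(F) = { '+', 'g' }

Y: nullable alternative(s) Y → ε; FOLLOW(Y) = { $ }
  Y → F c: FIRST \ {ε} = { '+', 'g' } — disjoint from FOLLOW(Y)
  Y → ε: FIRST \ {ε} = { } — this is the only nullable alternative, skip
  Y → F f f: FIRST \ {ε} = { '+', 'g' } — disjoint from FOLLOW(Y)

F, S have no nullable alternative, so no FIRST/FOLLOW check is needed there.

No FIRST/FOLLOW conflicts found.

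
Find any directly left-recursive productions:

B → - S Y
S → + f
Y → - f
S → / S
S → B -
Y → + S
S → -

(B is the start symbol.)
B → - S Y: starts with '-'
S → + f: starts with '+'
Y → - f: starts with '-'
S → / S: starts with '/'
S → B -: starts with B
Y → + S: starts with '+'
S → -: starts with '-'

No direct left recursion found.

Answer: No direct left recursion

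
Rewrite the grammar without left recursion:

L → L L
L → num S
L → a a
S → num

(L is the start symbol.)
L → num S L'
L → a a L'
L' → L L'
L' → ε
S → num

L is directly left-recursive. The standard transformation for
  A → A α₁ | ... | A α_m | β₁ | ... | β_n
is
  A  → β₁ A' | ... | β_n A'
  A' → α₁ A' | ... | α_m A' | ε

L → num S becomes L → num S L'
L → a a becomes L → a a L'
L → L L becomes L' → L L'
Add L' → ε

Productions for other non-terminals are unchanged:
  S → num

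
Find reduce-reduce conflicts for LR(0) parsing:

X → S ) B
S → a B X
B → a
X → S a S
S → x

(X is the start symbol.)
No reduce-reduce conflicts

Augment with X' → X and build the canonical LR(0) collection (I0 = CLOSURE({[X' → . X]}), then GOTO on every symbol after a dot until no new states appear). It has 12 states:
  I0: { [S → . a B X], [S → . x], [X → . S ) B], [X → . S a S], [X' → . X] }  — shift
  I1: { [X → S . ) B], [X → S . a S] }  — shift
  I2: { [X' → X .] }  — accept
  I3: { [B → . a], [S → a . B X] }  — shift
  I4: { [S → x .] }  — reduce
  I5: { [S → . a B X], [S → . x], [S → a B . X], [X → . S ) B], [X → . S a S] }  — shift
  I6: { [B → a .] }  — reduce
  I7: { [S → a B X .] }  — reduce
  I8: { [B → . a], [X → S ) . B] }  — shift
  I9: { [S → . a B X], [S → . x], [X → S a . S] }  — shift
  I10: { [X → S a S .] }  — reduce
  I11: { [X → S ) B .] }  — reduce

No state contains more than one complete item.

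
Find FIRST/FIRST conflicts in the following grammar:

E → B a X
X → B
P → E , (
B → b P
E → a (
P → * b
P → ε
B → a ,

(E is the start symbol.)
A FIRST/FIRST conflict occurs when two productions N → α and N → β for the same non-terminal have FIRST(α) ∩ FIRST(β) ≠ ∅ (with ε ∈ FIRST of a nullable right-hand side, so two nullable alternatives also conflict).

FIRST sets of the non-terminals at (or reachable through a nullable prefix from) the front of some alternative:
  FIRST(B) = { 'a', 'b' }
  FIRST(E) = { 'a', 'b' }

Productions for E:
  E → B a X: FIRST = { 'a', 'b' }
  E → a (: FIRST = { 'a' }
Productions for P:
  P → E , (: FIRST = { 'a', 'b' }
  P → * b: FIRST = { '*' }
  P → ε: FIRST = { ε }
Productions for B:
  B → b P: FIRST = { 'b' }
  B → a ,: FIRST = { 'a' }
X has only one production, so no FIRST/FIRST conflict is possible there.

Conflict for E: E → B a X and E → a (
  Overlap: { 'a' }

Answer: Yes. E → B a X / E → a '(' on { 'a' }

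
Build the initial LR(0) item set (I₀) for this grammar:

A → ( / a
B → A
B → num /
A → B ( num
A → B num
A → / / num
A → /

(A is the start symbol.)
First, augment the grammar with A' → A
I₀ = CLOSURE({ [A' → . A] }):
  [A' → . A] has the dot before A: add [A → . ( / a], [A → . B ( num], [A → . B num], [A → . / / num], [A → . /]
  [A → . B ( num] has the dot before B: add [B → . A], [B → . num /]
No further items can be added.

I₀ = { [A → . ( / a], [A → . / / num], [A → . /], [A → . B ( num], [A → . B num], [A' → . A], [B → . A], [B → . num /] }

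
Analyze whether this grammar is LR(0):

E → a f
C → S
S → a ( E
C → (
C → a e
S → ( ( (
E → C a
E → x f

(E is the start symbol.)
No. Shift-reduce conflict between [C → ( .] and [S → ( . ( (]

A grammar is LR(0) if no state in the canonical LR(0) collection has:
  - both a shift item (dot before a terminal) and a complete item (shift-reduce conflict), or
  - two or more complete items (reduce-reduce conflict; the accept item [E' → E .] counts as a complete item here).

Augment with E' → E and build the canonical LR(0) collection (I0 = CLOSURE({[E' → . E]}), then GOTO on every symbol after a dot until no new states appear). It has 15 states:
  I0: { [C → . (], [C → . S], [C → . a e], [E → . C a], [E → . a f], [E → . x f], [E' → . E], [S → . ( ( (], [S → . a ( E] }  — shift
  I1: { [C → ( .], [S → ( . ( (] }  — shift, reduce
  I2: { [E → C . a] }  — shift
  I3: { [E' → E .] }  — accept
  I4: { [C → S .] }  — reduce
  I5: { [C → a . e], [E → a . f], [S → a . ( E] }  — shift
  I6: { [E → x . f] }  — shift
  I7: { [E → x f .] }  — reduce
  I8: { [C → . (], [C → . S], [C → . a e], [E → . C a], [E → . a f], [E → . x f], [S → . ( ( (], [S → . a ( E], [S → a ( . E] }  — shift
  I9: { [C → a e .] }  — reduce
  I10: { [E → a f .] }  — reduce
  I11: { [S → a ( E .] }  — reduce
  I12: { [E → C a .] }  — reduce
  I13: { [S → ( ( . (] }  — shift
  I14: { [S → ( ( ( .] }  — reduce

Conflict in state I1:
  Shift-reduce conflict between [C → ( .] and [S → ( . ( (]
So the grammar is NOT LR(0).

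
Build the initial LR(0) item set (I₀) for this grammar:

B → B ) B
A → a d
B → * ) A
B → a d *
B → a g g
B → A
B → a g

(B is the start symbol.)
First, augment the grammar with B' → B
I₀ = CLOSURE({ [B' → . B] }):
  [B' → . B] has the dot before B: add [B → . B ) B], [B → . * ) A], [B → . a d *], [B → . a g g], [B → . A], [B → . a g]
  [B → . A] has the dot before A: add [A → . a d]
No further items can be added.

I₀ = { [A → . a d], [B → . * ) A], [B → . A], [B → . B ) B], [B → . a d *], [B → . a g g], [B → . a g], [B' → . B] }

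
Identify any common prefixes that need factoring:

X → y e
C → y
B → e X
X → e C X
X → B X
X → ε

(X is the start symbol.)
No, left-factoring is not needed

Left-factoring is needed when two productions for the same non-terminal
share a common prefix on the right-hand side.

Productions for X:
  X → y e
  X → e C X
  X → B X
  X → ε

No common prefixes found.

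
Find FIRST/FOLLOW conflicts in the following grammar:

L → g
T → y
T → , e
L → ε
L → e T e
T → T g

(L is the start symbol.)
Nullable non-terminals: L.

L: nullable alternative(s) L → ε; FOLLOW(L) = { $ }
  L → g: FIRST \ {ε} = { 'g' } — disjoint from FOLLOW(L)
  L → ε: FIRST \ {ε} = { } — this is the only nullable alternative, skip
  L → e T e: FIRST \ {ε} = { 'e' } — disjoint from FOLLOW(L)

T has no nullable alternative, so no FIRST/FOLLOW check is needed there.

No FIRST/FOLLOW conflicts found.

Answer: No FIRST/FOLLOW conflicts.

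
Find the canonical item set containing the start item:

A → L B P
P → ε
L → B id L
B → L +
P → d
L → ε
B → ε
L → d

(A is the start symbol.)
First, augment the grammar with A' → A
I₀ = CLOSURE({ [A' → . A] }):
  [A' → . A] has the dot before A: add [A → . L B P]
  [A → . L B P] has the dot before L: add [L → . B id L], [L → .], [L → . d]
  [L → . B id L] has the dot before B: add [B → . L +], [B → .]
No further items can be added.

I₀ = { [A → . L B P], [A' → . A], [B → . L +], [B → .], [L → . B id L], [L → . d], [L → .] }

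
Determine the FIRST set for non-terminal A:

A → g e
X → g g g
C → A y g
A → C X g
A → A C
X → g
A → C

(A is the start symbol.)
To compute FIRST(A), examine every production with A on the left-hand side, reading each right-hand side left to right until a non-nullable symbol is reached.

FIRST sets of the other non-terminals involved (by the same procedure, iterated to a fixed point):
  FIRST(C) = { 'g' }

From A → g e:
  - g is a terminal: add 'g' and stop
From A → C X g:
  - C is a non-terminal: add FIRST(C) \ {ε} = { 'g' }
    C is not nullable, so stop
From A → A C:
  - A is the symbol being defined: contributes nothing new
    A is not nullable, so stop
From A → C:
  - C is a non-terminal: add FIRST(C) \ {ε} = { 'g' }
    C is not nullable, so stop

Collecting: FIRST(A) = { 'g' }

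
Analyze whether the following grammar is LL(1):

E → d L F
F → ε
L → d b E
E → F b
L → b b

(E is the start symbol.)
Yes, the grammar is LL(1).

A grammar is LL(1) if for each non-terminal N with multiple productions, the predict sets of those productions are pairwise disjoint, where PREDICT(N → α) = (FIRST(α) \ {ε}) ∪ (FOLLOW(N) if α ⇒* ε).

Relevant sets:
  FIRST(F) = { ε }

For E:
  PREDICT(E → d L F) = { 'd' }
  PREDICT(E → F b) = { 'b' }
For L:
  PREDICT(L → d b E) = { 'd' }
  PREDICT(L → b b) = { 'b' }
F has a single production, so nothing to check there.

All predict sets are disjoint. The grammar IS LL(1).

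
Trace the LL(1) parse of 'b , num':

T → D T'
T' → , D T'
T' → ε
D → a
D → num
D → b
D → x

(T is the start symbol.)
LL(1) parsing maintains a stack (initially the start symbol over $) and the input. At each step: if the stack top is a terminal, match it against the current input token; if it is a non-terminal N, replace it with the RHS of M[N, lookahead] (the unique production whose predict set contains the lookahead).

Stack is shown with the top on the left.

Stack     Input      Action
---------------------------
T $       b , num $  output T → D T'
D T' $    b , num $  output D → b
b T' $    b , num $  match 'b'
T' $      , num $    output T' → , D T'
, D T' $  , num $    match ','
D T' $    num $      output D → num
num T' $  num $      match 'num'
T' $      $          output T' → ε
$         $          accept

The string is accepted.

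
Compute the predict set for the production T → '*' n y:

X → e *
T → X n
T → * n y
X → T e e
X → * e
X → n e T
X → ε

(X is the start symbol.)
PREDICT(T → '*' n y) = (FIRST(RHS) \ {ε}) ∪ (FOLLOW(T) if ε ∈ FIRST(RHS), i.e. RHS ⇒* ε)
FIRST('*' n y) = { '*' }
ε ∉ FIRST('*' n y), so FOLLOW(T) is not added.
PREDICT(T → '*' n y) = { '*' }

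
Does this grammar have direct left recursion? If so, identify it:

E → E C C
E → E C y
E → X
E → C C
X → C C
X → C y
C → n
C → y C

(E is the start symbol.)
Yes, E is left-recursive

Direct left recursion occurs when N → N α for some non-terminal N (the right-hand side begins with the left-hand side itself).

E → E C C: LEFT RECURSIVE (starts with E)
E → E C y: LEFT RECURSIVE (starts with E)
E → X: starts with X
E → C C: starts with C
X → C C: starts with C
X → C y: starts with C
C → n: starts with n
C → y C: starts with y

The grammar has direct left recursion on: E.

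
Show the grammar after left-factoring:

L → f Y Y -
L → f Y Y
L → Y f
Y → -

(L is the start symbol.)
Left-factoring transforms A → αβ₁ | αβ₂ into A → αA' and A' → β₁ | β₂
(α is the longest common prefix among the alternatives). Repeat until
no nonterminal has two alternatives with a common prefix.

Round 1: L has alternatives sharing prefix 'f Y Y'. Introduce L': L → f Y Y L'
  Add: L' → -
  Add: L' → ε

No remaining common prefixes — done.

Resulting grammar:
L → f Y Y L'
L' → -
L' → ε
L → Y f
Y → -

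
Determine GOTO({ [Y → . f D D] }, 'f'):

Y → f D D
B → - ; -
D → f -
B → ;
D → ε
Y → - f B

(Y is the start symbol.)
{ [D → . f -], [D → .], [Y → f . D D] }

GOTO(I, 'f') = CLOSURE({ [A → αX.β] : [A → α.Xβ] ∈ I, X = 'f' })

Items with dot before 'f', with the dot advanced:
  [Y → . f D D] → [Y → f . D D]
Closure of the advanced items:
  [Y → f . D D] has the dot before D: add [D → . f -], [D → .]

GOTO = { [D → . f -], [D → .], [Y → f . D D] }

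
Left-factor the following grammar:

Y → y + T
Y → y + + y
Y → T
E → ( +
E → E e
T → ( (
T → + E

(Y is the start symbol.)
Y → y + Y'
Y' → T
Y' → + y
Y → T
E → ( +
E → E e
T → ( (
T → + E

Left-factoring transforms A → αβ₁ | αβ₂ into A → αA' and A' → β₁ | β₂
(α is the longest common prefix among the alternatives). Repeat until
no nonterminal has two alternatives with a common prefix.

Round 1: Y has alternatives sharing prefix 'y +'. Introduce Y': Y → y + Y'
  Add: Y' → T
  Add: Y' → + y

No remaining common prefixes — done.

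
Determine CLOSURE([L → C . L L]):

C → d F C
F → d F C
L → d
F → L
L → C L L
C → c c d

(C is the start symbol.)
{ [C → . c c d], [C → . d F C], [L → . C L L], [L → . d], [L → C . L L] }

Start with: [L → C . L L]
  [L → C . L L] has the dot before L: add [L → . d], [L → . C L L]
  [L → . C L L] has the dot before C: add [C → . d F C], [C → . c c d]
No further items can be added.

CLOSURE = { [C → . c c d], [C → . d F C], [L → . C L L], [L → . d], [L → C . L L] }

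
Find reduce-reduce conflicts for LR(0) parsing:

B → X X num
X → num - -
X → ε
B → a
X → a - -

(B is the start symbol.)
No reduce-reduce conflicts

A reduce-reduce conflict occurs when an LR(0) state has two complete items [A → α .] and [B → β .] — both call for a reduction, and with no lookahead the parser cannot choose between them.

Augment with B' → B and build the canonical LR(0) collection (I0 = CLOSURE({[B' → . B]}), then GOTO on every symbol after a dot until no new states appear). It has 12 states:
  I0: { [B → . X X num], [B → . a], [B' → . B], [X → . a - -], [X → . num - -], [X → .] }  — shift, reduce
  I1: { [B' → B .] }  — accept
  I2: { [B → X . X num], [X → . a - -], [X → . num - -], [X → .] }  — shift, reduce
  I3: { [B → a .], [X → a . - -] }  — shift, reduce
  I4: { [X → num . - -] }  — shift
  I5: { [X → num - . -] }  — shift
  I6: { [X → num - - .] }  — reduce
  I7: { [X → a - . -] }  — shift
  I8: { [X → a - - .] }  — reduce
  I9: { [B → X X . num] }  — shift
  I10: { [X → a . - -] }  — shift
  I11: { [B → X X num .] }  — reduce

No state contains more than one complete item.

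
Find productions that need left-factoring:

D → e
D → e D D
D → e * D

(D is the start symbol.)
Yes, D has productions with common prefix 'e'

Left-factoring is needed when two productions for the same non-terminal
share a common prefix on the right-hand side.

Productions for D:
  D → e
  D → e D D
  D → e * D

Found common prefix 'e' in productions for D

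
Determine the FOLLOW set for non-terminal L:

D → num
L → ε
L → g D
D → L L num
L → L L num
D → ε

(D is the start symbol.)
In D → L L num: L is followed by L num, add FIRST(L num) \ {ε} = { 'g', 'num' }
In D → L L num: L is followed by num, add FIRST(num) \ {ε} = { 'num' }
In L → L L num: L is followed by L num, add FIRST(L num) \ {ε} = { 'g', 'num' }
In L → L L num: L is followed by num, add FIRST(num) \ {ε} = { 'num' }

Taking the union: FOLLOW(L) = { 'g', 'num' }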